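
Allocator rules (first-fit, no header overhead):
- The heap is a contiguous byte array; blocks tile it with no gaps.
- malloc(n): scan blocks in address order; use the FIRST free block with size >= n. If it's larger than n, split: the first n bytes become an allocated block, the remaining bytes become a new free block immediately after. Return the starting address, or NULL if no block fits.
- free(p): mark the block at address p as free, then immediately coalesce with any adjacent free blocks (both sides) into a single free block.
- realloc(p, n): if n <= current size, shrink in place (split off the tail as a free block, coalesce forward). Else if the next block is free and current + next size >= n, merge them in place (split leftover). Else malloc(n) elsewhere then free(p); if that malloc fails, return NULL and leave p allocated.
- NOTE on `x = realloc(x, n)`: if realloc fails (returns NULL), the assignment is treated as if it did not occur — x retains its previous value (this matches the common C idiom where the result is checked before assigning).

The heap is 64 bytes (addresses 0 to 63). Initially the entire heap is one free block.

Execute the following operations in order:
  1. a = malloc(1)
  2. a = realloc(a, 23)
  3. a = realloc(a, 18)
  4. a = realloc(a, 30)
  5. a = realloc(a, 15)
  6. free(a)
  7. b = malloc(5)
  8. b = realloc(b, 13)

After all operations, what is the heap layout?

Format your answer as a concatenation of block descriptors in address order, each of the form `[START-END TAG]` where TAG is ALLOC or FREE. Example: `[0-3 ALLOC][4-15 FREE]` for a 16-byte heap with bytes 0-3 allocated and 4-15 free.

Op 1: a = malloc(1) -> a = 0; heap: [0-0 ALLOC][1-63 FREE]
Op 2: a = realloc(a, 23) -> a = 0; heap: [0-22 ALLOC][23-63 FREE]
Op 3: a = realloc(a, 18) -> a = 0; heap: [0-17 ALLOC][18-63 FREE]
Op 4: a = realloc(a, 30) -> a = 0; heap: [0-29 ALLOC][30-63 FREE]
Op 5: a = realloc(a, 15) -> a = 0; heap: [0-14 ALLOC][15-63 FREE]
Op 6: free(a) -> (freed a); heap: [0-63 FREE]
Op 7: b = malloc(5) -> b = 0; heap: [0-4 ALLOC][5-63 FREE]
Op 8: b = realloc(b, 13) -> b = 0; heap: [0-12 ALLOC][13-63 FREE]

Answer: [0-12 ALLOC][13-63 FREE]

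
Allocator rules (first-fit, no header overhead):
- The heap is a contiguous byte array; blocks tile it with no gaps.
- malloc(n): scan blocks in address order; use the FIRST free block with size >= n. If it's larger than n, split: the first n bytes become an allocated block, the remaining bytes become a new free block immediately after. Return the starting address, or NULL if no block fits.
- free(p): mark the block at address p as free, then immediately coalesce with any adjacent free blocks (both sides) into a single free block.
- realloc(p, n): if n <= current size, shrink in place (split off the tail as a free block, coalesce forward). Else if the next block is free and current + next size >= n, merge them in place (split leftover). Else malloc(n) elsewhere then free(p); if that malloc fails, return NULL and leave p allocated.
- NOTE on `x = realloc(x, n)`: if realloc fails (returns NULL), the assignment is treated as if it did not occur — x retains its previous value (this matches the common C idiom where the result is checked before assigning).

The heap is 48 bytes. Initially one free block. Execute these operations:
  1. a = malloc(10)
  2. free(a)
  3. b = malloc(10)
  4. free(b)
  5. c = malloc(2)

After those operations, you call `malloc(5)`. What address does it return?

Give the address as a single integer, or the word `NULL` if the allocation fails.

Answer: 2

Derivation:
Op 1: a = malloc(10) -> a = 0; heap: [0-9 ALLOC][10-47 FREE]
Op 2: free(a) -> (freed a); heap: [0-47 FREE]
Op 3: b = malloc(10) -> b = 0; heap: [0-9 ALLOC][10-47 FREE]
Op 4: free(b) -> (freed b); heap: [0-47 FREE]
Op 5: c = malloc(2) -> c = 0; heap: [0-1 ALLOC][2-47 FREE]
malloc(5): first-fit scan over [0-1 ALLOC][2-47 FREE] -> 2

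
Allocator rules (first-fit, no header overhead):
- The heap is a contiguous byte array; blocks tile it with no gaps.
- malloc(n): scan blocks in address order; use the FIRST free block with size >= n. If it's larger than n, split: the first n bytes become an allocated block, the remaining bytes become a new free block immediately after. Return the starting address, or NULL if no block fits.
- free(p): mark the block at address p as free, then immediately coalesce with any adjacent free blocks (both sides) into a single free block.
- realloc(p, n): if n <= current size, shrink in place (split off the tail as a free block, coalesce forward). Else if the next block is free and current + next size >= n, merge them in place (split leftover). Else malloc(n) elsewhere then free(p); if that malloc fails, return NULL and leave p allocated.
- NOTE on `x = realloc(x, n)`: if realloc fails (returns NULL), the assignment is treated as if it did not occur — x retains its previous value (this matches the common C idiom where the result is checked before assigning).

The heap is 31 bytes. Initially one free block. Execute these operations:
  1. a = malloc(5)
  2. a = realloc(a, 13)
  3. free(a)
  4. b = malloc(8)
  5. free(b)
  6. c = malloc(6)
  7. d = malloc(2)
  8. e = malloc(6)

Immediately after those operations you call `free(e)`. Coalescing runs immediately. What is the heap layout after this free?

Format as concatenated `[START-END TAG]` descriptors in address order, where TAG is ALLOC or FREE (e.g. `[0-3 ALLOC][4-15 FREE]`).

Answer: [0-5 ALLOC][6-7 ALLOC][8-30 FREE]

Derivation:
Op 1: a = malloc(5) -> a = 0; heap: [0-4 ALLOC][5-30 FREE]
Op 2: a = realloc(a, 13) -> a = 0; heap: [0-12 ALLOC][13-30 FREE]
Op 3: free(a) -> (freed a); heap: [0-30 FREE]
Op 4: b = malloc(8) -> b = 0; heap: [0-7 ALLOC][8-30 FREE]
Op 5: free(b) -> (freed b); heap: [0-30 FREE]
Op 6: c = malloc(6) -> c = 0; heap: [0-5 ALLOC][6-30 FREE]
Op 7: d = malloc(2) -> d = 6; heap: [0-5 ALLOC][6-7 ALLOC][8-30 FREE]
Op 8: e = malloc(6) -> e = 8; heap: [0-5 ALLOC][6-7 ALLOC][8-13 ALLOC][14-30 FREE]
free(e): e = 8 -> block [8-13 ALLOC]; mark free, coalesce with adjacent free neighbors -> [0-5 ALLOC][6-7 ALLOC][8-30 FREE]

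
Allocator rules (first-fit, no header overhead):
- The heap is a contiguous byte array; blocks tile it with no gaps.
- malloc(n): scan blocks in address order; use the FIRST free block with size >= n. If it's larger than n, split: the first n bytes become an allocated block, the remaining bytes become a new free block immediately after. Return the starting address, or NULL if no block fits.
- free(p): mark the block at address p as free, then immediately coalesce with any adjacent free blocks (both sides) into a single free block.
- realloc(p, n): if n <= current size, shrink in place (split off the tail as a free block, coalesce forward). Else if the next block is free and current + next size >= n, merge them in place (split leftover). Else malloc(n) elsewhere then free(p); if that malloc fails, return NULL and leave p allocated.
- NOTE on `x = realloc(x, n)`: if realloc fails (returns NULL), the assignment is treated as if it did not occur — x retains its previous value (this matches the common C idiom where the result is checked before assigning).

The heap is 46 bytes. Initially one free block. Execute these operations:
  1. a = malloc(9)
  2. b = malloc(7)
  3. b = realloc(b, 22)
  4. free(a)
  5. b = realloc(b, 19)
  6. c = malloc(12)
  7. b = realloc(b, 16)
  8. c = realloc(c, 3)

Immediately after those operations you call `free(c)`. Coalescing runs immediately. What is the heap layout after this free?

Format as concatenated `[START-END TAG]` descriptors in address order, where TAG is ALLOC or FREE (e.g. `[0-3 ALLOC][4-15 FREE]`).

Answer: [0-8 FREE][9-24 ALLOC][25-45 FREE]

Derivation:
Op 1: a = malloc(9) -> a = 0; heap: [0-8 ALLOC][9-45 FREE]
Op 2: b = malloc(7) -> b = 9; heap: [0-8 ALLOC][9-15 ALLOC][16-45 FREE]
Op 3: b = realloc(b, 22) -> b = 9; heap: [0-8 ALLOC][9-30 ALLOC][31-45 FREE]
Op 4: free(a) -> (freed a); heap: [0-8 FREE][9-30 ALLOC][31-45 FREE]
Op 5: b = realloc(b, 19) -> b = 9; heap: [0-8 FREE][9-27 ALLOC][28-45 FREE]
Op 6: c = malloc(12) -> c = 28; heap: [0-8 FREE][9-27 ALLOC][28-39 ALLOC][40-45 FREE]
Op 7: b = realloc(b, 16) -> b = 9; heap: [0-8 FREE][9-24 ALLOC][25-27 FREE][28-39 ALLOC][40-45 FREE]
Op 8: c = realloc(c, 3) -> c = 28; heap: [0-8 FREE][9-24 ALLOC][25-27 FREE][28-30 ALLOC][31-45 FREE]
free(c): c = 28 -> block [28-30 ALLOC]; mark free, coalesce with adjacent free neighbors -> [0-8 FREE][9-24 ALLOC][25-45 FREE]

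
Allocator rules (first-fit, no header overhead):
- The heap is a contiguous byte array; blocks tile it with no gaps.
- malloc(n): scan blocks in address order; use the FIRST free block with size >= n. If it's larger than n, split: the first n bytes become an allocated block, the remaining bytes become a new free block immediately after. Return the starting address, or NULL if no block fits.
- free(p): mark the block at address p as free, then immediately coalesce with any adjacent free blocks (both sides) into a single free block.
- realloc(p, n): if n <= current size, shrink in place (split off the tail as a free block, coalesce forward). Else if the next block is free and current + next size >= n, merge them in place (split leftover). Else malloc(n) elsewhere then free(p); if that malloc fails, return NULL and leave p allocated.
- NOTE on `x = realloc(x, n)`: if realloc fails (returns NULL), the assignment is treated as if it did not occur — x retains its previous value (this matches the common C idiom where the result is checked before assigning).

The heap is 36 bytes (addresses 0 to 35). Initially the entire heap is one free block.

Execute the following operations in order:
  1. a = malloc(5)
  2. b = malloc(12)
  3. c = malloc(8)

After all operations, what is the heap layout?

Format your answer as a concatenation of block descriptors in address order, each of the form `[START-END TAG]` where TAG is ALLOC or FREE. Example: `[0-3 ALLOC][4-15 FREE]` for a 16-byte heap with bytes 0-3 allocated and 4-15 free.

Op 1: a = malloc(5) -> a = 0; heap: [0-4 ALLOC][5-35 FREE]
Op 2: b = malloc(12) -> b = 5; heap: [0-4 ALLOC][5-16 ALLOC][17-35 FREE]
Op 3: c = malloc(8) -> c = 17; heap: [0-4 ALLOC][5-16 ALLOC][17-24 ALLOC][25-35 FREE]

Answer: [0-4 ALLOC][5-16 ALLOC][17-24 ALLOC][25-35 FREE]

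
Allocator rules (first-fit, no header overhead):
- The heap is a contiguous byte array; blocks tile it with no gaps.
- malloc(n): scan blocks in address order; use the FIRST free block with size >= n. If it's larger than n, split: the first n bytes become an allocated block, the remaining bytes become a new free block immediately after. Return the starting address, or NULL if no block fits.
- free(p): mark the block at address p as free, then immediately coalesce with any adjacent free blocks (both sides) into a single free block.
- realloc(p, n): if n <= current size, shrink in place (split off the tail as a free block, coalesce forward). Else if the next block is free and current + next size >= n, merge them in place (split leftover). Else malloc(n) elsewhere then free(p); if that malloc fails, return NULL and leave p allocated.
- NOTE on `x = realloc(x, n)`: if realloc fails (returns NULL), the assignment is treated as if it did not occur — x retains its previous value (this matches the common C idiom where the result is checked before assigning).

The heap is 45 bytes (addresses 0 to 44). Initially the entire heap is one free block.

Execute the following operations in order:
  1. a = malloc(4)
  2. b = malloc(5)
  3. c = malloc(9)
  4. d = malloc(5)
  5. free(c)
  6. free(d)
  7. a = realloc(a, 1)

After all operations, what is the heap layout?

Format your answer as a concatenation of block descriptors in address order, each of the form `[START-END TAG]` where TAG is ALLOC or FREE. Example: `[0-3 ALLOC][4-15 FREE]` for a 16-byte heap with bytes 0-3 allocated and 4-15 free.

Answer: [0-0 ALLOC][1-3 FREE][4-8 ALLOC][9-44 FREE]

Derivation:
Op 1: a = malloc(4) -> a = 0; heap: [0-3 ALLOC][4-44 FREE]
Op 2: b = malloc(5) -> b = 4; heap: [0-3 ALLOC][4-8 ALLOC][9-44 FREE]
Op 3: c = malloc(9) -> c = 9; heap: [0-3 ALLOC][4-8 ALLOC][9-17 ALLOC][18-44 FREE]
Op 4: d = malloc(5) -> d = 18; heap: [0-3 ALLOC][4-8 ALLOC][9-17 ALLOC][18-22 ALLOC][23-44 FREE]
Op 5: free(c) -> (freed c); heap: [0-3 ALLOC][4-8 ALLOC][9-17 FREE][18-22 ALLOC][23-44 FREE]
Op 6: free(d) -> (freed d); heap: [0-3 ALLOC][4-8 ALLOC][9-44 FREE]
Op 7: a = realloc(a, 1) -> a = 0; heap: [0-0 ALLOC][1-3 FREE][4-8 ALLOC][9-44 FREE]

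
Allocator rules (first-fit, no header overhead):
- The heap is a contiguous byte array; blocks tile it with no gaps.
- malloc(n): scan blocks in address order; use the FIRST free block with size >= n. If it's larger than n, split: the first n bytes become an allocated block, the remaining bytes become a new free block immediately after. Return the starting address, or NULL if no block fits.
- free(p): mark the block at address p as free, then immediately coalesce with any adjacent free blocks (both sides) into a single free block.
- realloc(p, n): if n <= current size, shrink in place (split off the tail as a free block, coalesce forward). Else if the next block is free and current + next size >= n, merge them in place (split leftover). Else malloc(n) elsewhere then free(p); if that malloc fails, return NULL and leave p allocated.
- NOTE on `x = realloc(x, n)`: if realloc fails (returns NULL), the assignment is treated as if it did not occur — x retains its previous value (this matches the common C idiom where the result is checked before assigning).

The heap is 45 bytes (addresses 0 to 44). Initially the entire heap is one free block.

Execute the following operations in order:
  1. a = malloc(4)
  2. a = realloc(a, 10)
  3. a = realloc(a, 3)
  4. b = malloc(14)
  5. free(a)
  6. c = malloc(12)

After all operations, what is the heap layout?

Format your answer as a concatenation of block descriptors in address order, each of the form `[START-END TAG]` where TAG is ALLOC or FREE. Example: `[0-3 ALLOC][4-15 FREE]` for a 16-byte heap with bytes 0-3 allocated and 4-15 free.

Op 1: a = malloc(4) -> a = 0; heap: [0-3 ALLOC][4-44 FREE]
Op 2: a = realloc(a, 10) -> a = 0; heap: [0-9 ALLOC][10-44 FREE]
Op 3: a = realloc(a, 3) -> a = 0; heap: [0-2 ALLOC][3-44 FREE]
Op 4: b = malloc(14) -> b = 3; heap: [0-2 ALLOC][3-16 ALLOC][17-44 FREE]
Op 5: free(a) -> (freed a); heap: [0-2 FREE][3-16 ALLOC][17-44 FREE]
Op 6: c = malloc(12) -> c = 17; heap: [0-2 FREE][3-16 ALLOC][17-28 ALLOC][29-44 FREE]

Answer: [0-2 FREE][3-16 ALLOC][17-28 ALLOC][29-44 FREE]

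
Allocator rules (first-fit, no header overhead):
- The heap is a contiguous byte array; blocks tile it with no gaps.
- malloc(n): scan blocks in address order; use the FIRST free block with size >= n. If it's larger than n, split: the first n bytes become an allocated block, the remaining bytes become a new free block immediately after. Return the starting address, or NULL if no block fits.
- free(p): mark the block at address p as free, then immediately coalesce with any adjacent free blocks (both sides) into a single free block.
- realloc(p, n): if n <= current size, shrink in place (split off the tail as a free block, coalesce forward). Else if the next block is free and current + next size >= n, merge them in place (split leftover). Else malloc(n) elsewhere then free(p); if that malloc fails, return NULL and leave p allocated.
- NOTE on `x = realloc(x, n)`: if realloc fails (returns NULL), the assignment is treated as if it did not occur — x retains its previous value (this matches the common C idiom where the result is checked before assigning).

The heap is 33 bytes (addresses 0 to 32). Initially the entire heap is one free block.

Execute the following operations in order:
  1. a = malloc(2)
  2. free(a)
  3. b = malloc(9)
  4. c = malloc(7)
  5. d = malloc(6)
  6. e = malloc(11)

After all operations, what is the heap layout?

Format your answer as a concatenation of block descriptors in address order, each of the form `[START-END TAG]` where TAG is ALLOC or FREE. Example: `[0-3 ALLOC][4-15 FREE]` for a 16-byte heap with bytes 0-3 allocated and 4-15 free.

Op 1: a = malloc(2) -> a = 0; heap: [0-1 ALLOC][2-32 FREE]
Op 2: free(a) -> (freed a); heap: [0-32 FREE]
Op 3: b = malloc(9) -> b = 0; heap: [0-8 ALLOC][9-32 FREE]
Op 4: c = malloc(7) -> c = 9; heap: [0-8 ALLOC][9-15 ALLOC][16-32 FREE]
Op 5: d = malloc(6) -> d = 16; heap: [0-8 ALLOC][9-15 ALLOC][16-21 ALLOC][22-32 FREE]
Op 6: e = malloc(11) -> e = 22; heap: [0-8 ALLOC][9-15 ALLOC][16-21 ALLOC][22-32 ALLOC]

Answer: [0-8 ALLOC][9-15 ALLOC][16-21 ALLOC][22-32 ALLOC]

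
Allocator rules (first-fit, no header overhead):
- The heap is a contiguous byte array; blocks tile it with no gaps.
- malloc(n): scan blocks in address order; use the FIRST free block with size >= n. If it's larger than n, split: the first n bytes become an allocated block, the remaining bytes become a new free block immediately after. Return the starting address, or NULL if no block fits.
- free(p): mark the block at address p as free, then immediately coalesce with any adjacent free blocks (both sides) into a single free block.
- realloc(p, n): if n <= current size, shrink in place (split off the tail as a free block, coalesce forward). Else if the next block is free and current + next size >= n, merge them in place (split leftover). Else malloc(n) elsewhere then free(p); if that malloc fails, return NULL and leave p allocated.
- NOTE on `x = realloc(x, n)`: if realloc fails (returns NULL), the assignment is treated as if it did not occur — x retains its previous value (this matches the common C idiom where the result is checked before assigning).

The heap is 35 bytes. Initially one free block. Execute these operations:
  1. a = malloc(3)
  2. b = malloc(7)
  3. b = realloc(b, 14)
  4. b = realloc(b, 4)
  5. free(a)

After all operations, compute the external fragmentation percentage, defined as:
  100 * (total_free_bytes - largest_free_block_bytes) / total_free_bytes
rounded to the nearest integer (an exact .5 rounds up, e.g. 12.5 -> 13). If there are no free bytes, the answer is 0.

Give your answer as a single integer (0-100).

Answer: 10

Derivation:
Op 1: a = malloc(3) -> a = 0; heap: [0-2 ALLOC][3-34 FREE]
Op 2: b = malloc(7) -> b = 3; heap: [0-2 ALLOC][3-9 ALLOC][10-34 FREE]
Op 3: b = realloc(b, 14) -> b = 3; heap: [0-2 ALLOC][3-16 ALLOC][17-34 FREE]
Op 4: b = realloc(b, 4) -> b = 3; heap: [0-2 ALLOC][3-6 ALLOC][7-34 FREE]
Op 5: free(a) -> (freed a); heap: [0-2 FREE][3-6 ALLOC][7-34 FREE]
Free blocks: [3 28] total_free=31 largest=28 -> 100*(31-28)/31 = 300/31 ≈ 9.677 -> rounds to 10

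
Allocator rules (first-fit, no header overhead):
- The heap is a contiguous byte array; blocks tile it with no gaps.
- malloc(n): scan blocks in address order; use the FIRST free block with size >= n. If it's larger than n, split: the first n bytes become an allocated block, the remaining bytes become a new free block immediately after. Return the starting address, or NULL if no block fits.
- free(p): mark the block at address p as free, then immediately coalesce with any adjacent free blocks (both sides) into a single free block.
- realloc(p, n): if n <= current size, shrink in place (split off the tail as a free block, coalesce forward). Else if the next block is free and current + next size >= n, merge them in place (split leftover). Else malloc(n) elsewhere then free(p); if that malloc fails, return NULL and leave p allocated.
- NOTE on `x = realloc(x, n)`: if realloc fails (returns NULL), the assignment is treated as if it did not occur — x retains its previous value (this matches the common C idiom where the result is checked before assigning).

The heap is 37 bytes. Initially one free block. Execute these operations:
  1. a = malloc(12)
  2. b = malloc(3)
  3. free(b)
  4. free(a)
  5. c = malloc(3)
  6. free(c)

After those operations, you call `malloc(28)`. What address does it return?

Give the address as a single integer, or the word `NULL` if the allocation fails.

Op 1: a = malloc(12) -> a = 0; heap: [0-11 ALLOC][12-36 FREE]
Op 2: b = malloc(3) -> b = 12; heap: [0-11 ALLOC][12-14 ALLOC][15-36 FREE]
Op 3: free(b) -> (freed b); heap: [0-11 ALLOC][12-36 FREE]
Op 4: free(a) -> (freed a); heap: [0-36 FREE]
Op 5: c = malloc(3) -> c = 0; heap: [0-2 ALLOC][3-36 FREE]
Op 6: free(c) -> (freed c); heap: [0-36 FREE]
malloc(28): first-fit scan over [0-36 FREE] -> 0

Answer: 0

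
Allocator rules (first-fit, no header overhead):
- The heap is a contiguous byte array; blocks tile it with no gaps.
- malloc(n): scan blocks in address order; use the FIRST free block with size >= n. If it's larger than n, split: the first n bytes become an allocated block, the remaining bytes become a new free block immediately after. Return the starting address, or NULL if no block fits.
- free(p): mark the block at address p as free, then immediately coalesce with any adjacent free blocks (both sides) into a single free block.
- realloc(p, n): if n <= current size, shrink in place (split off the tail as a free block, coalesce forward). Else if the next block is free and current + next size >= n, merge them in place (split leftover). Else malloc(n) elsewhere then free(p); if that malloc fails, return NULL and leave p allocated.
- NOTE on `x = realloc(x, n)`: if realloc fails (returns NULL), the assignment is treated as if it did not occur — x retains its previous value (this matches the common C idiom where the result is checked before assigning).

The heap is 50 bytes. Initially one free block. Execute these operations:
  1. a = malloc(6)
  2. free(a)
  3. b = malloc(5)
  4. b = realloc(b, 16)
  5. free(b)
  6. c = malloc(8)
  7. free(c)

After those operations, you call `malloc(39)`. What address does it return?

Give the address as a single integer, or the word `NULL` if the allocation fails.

Answer: 0

Derivation:
Op 1: a = malloc(6) -> a = 0; heap: [0-5 ALLOC][6-49 FREE]
Op 2: free(a) -> (freed a); heap: [0-49 FREE]
Op 3: b = malloc(5) -> b = 0; heap: [0-4 ALLOC][5-49 FREE]
Op 4: b = realloc(b, 16) -> b = 0; heap: [0-15 ALLOC][16-49 FREE]
Op 5: free(b) -> (freed b); heap: [0-49 FREE]
Op 6: c = malloc(8) -> c = 0; heap: [0-7 ALLOC][8-49 FREE]
Op 7: free(c) -> (freed c); heap: [0-49 FREE]
malloc(39): first-fit scan over [0-49 FREE] -> 0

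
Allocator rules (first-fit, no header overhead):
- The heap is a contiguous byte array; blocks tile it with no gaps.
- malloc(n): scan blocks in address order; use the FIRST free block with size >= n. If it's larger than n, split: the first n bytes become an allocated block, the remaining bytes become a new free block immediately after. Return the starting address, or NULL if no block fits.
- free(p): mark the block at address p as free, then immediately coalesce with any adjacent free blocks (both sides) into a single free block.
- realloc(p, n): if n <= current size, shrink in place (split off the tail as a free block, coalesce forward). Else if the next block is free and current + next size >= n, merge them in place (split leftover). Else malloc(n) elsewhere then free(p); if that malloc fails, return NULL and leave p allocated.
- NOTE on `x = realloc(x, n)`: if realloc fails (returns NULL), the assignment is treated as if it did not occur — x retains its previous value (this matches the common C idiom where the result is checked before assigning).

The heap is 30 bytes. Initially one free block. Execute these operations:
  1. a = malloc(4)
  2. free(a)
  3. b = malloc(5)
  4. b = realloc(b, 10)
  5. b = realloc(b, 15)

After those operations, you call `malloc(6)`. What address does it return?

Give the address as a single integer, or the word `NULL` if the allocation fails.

Op 1: a = malloc(4) -> a = 0; heap: [0-3 ALLOC][4-29 FREE]
Op 2: free(a) -> (freed a); heap: [0-29 FREE]
Op 3: b = malloc(5) -> b = 0; heap: [0-4 ALLOC][5-29 FREE]
Op 4: b = realloc(b, 10) -> b = 0; heap: [0-9 ALLOC][10-29 FREE]
Op 5: b = realloc(b, 15) -> b = 0; heap: [0-14 ALLOC][15-29 FREE]
malloc(6): first-fit scan over [0-14 ALLOC][15-29 FREE] -> 15

Answer: 15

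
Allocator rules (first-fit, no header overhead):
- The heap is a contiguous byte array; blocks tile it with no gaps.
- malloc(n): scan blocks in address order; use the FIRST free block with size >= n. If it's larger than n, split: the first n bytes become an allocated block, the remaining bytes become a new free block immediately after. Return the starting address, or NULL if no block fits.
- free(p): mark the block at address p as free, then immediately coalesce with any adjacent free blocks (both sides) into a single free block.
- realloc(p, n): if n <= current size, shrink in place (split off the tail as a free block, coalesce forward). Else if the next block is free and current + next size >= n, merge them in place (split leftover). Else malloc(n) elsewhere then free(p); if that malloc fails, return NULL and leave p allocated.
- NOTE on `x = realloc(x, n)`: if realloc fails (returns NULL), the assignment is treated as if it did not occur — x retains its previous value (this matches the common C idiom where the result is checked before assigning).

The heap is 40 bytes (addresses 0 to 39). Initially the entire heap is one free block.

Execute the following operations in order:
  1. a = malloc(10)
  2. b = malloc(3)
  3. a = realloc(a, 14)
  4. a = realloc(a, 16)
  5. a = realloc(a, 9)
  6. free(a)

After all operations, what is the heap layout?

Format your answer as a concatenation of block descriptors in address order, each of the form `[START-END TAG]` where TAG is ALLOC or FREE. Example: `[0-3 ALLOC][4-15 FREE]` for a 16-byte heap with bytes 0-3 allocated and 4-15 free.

Answer: [0-9 FREE][10-12 ALLOC][13-39 FREE]

Derivation:
Op 1: a = malloc(10) -> a = 0; heap: [0-9 ALLOC][10-39 FREE]
Op 2: b = malloc(3) -> b = 10; heap: [0-9 ALLOC][10-12 ALLOC][13-39 FREE]
Op 3: a = realloc(a, 14) -> a = 13; heap: [0-9 FREE][10-12 ALLOC][13-26 ALLOC][27-39 FREE]
Op 4: a = realloc(a, 16) -> a = 13; heap: [0-9 FREE][10-12 ALLOC][13-28 ALLOC][29-39 FREE]
Op 5: a = realloc(a, 9) -> a = 13; heap: [0-9 FREE][10-12 ALLOC][13-21 ALLOC][22-39 FREE]
Op 6: free(a) -> (freed a); heap: [0-9 FREE][10-12 ALLOC][13-39 FREE]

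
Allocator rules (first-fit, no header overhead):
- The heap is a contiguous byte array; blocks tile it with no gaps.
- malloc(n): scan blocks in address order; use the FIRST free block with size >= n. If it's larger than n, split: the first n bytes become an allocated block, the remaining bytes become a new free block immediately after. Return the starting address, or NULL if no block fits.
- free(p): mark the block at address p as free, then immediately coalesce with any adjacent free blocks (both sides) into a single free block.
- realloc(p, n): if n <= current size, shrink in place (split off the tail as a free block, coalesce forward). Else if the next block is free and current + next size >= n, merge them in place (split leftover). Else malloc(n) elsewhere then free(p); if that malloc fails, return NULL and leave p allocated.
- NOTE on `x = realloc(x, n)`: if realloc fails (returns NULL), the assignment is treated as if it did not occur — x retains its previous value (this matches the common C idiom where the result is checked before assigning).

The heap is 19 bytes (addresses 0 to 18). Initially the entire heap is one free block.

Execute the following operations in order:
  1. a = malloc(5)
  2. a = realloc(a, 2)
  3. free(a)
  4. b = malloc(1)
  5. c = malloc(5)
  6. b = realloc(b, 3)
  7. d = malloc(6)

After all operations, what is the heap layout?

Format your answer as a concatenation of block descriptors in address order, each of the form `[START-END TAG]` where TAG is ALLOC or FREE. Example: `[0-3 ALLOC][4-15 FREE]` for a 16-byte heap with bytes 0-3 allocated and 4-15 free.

Answer: [0-0 FREE][1-5 ALLOC][6-8 ALLOC][9-14 ALLOC][15-18 FREE]

Derivation:
Op 1: a = malloc(5) -> a = 0; heap: [0-4 ALLOC][5-18 FREE]
Op 2: a = realloc(a, 2) -> a = 0; heap: [0-1 ALLOC][2-18 FREE]
Op 3: free(a) -> (freed a); heap: [0-18 FREE]
Op 4: b = malloc(1) -> b = 0; heap: [0-0 ALLOC][1-18 FREE]
Op 5: c = malloc(5) -> c = 1; heap: [0-0 ALLOC][1-5 ALLOC][6-18 FREE]
Op 6: b = realloc(b, 3) -> b = 6; heap: [0-0 FREE][1-5 ALLOC][6-8 ALLOC][9-18 FREE]
Op 7: d = malloc(6) -> d = 9; heap: [0-0 FREE][1-5 ALLOC][6-8 ALLOC][9-14 ALLOC][15-18 FREE]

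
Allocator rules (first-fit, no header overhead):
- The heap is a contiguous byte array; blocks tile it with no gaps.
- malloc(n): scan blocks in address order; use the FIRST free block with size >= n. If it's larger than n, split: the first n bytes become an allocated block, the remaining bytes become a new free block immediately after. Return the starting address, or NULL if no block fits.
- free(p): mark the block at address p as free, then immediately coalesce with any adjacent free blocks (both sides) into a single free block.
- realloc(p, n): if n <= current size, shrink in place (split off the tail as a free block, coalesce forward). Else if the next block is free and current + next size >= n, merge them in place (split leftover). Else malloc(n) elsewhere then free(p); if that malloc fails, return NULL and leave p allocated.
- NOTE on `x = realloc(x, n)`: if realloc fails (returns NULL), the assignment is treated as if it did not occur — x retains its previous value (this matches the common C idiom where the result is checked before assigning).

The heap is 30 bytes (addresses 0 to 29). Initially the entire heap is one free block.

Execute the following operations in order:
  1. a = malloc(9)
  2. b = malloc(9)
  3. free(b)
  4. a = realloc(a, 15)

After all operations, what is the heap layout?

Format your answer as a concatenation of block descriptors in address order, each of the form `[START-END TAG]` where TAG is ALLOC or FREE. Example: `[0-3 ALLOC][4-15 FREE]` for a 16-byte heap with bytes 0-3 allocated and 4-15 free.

Answer: [0-14 ALLOC][15-29 FREE]

Derivation:
Op 1: a = malloc(9) -> a = 0; heap: [0-8 ALLOC][9-29 FREE]
Op 2: b = malloc(9) -> b = 9; heap: [0-8 ALLOC][9-17 ALLOC][18-29 FREE]
Op 3: free(b) -> (freed b); heap: [0-8 ALLOC][9-29 FREE]
Op 4: a = realloc(a, 15) -> a = 0; heap: [0-14 ALLOC][15-29 FREE]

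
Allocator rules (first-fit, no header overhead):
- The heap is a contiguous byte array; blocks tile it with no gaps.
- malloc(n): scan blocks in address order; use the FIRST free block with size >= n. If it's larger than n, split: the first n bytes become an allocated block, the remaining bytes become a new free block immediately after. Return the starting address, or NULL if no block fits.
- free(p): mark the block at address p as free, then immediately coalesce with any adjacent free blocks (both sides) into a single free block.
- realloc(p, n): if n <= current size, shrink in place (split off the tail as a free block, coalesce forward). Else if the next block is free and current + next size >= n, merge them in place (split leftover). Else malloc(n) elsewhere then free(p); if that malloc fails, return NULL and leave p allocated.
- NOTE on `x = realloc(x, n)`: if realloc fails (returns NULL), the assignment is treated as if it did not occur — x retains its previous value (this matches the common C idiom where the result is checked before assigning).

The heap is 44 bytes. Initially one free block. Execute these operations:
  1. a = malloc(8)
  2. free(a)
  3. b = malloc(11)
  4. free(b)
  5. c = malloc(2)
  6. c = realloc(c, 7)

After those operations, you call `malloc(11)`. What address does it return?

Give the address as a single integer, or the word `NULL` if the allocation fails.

Answer: 7

Derivation:
Op 1: a = malloc(8) -> a = 0; heap: [0-7 ALLOC][8-43 FREE]
Op 2: free(a) -> (freed a); heap: [0-43 FREE]
Op 3: b = malloc(11) -> b = 0; heap: [0-10 ALLOC][11-43 FREE]
Op 4: free(b) -> (freed b); heap: [0-43 FREE]
Op 5: c = malloc(2) -> c = 0; heap: [0-1 ALLOC][2-43 FREE]
Op 6: c = realloc(c, 7) -> c = 0; heap: [0-6 ALLOC][7-43 FREE]
malloc(11): first-fit scan over [0-6 ALLOC][7-43 FREE] -> 7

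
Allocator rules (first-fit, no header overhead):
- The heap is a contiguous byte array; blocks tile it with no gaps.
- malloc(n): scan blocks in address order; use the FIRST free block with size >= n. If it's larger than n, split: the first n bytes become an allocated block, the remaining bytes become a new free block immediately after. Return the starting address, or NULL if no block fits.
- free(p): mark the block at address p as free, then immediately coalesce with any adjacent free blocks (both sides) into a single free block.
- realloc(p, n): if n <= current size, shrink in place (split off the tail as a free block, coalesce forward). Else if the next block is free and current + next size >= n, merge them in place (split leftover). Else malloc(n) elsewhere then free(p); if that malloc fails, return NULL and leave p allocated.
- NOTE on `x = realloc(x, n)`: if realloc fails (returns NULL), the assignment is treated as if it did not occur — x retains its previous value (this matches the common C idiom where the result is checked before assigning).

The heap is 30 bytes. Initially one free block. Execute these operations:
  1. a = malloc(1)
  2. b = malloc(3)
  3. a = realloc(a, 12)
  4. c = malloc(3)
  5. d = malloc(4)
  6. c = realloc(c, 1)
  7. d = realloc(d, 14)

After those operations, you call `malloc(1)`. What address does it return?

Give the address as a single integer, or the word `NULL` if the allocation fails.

Answer: 0

Derivation:
Op 1: a = malloc(1) -> a = 0; heap: [0-0 ALLOC][1-29 FREE]
Op 2: b = malloc(3) -> b = 1; heap: [0-0 ALLOC][1-3 ALLOC][4-29 FREE]
Op 3: a = realloc(a, 12) -> a = 4; heap: [0-0 FREE][1-3 ALLOC][4-15 ALLOC][16-29 FREE]
Op 4: c = malloc(3) -> c = 16; heap: [0-0 FREE][1-3 ALLOC][4-15 ALLOC][16-18 ALLOC][19-29 FREE]
Op 5: d = malloc(4) -> d = 19; heap: [0-0 FREE][1-3 ALLOC][4-15 ALLOC][16-18 ALLOC][19-22 ALLOC][23-29 FREE]
Op 6: c = realloc(c, 1) -> c = 16; heap: [0-0 FREE][1-3 ALLOC][4-15 ALLOC][16-16 ALLOC][17-18 FREE][19-22 ALLOC][23-29 FREE]
Op 7: d = realloc(d, 14) -> NULL (d unchanged); heap: [0-0 FREE][1-3 ALLOC][4-15 ALLOC][16-16 ALLOC][17-18 FREE][19-22 ALLOC][23-29 FREE]
malloc(1): first-fit scan over [0-0 FREE][1-3 ALLOC][4-15 ALLOC][16-16 ALLOC][17-18 FREE][19-22 ALLOC][23-29 FREE] -> 0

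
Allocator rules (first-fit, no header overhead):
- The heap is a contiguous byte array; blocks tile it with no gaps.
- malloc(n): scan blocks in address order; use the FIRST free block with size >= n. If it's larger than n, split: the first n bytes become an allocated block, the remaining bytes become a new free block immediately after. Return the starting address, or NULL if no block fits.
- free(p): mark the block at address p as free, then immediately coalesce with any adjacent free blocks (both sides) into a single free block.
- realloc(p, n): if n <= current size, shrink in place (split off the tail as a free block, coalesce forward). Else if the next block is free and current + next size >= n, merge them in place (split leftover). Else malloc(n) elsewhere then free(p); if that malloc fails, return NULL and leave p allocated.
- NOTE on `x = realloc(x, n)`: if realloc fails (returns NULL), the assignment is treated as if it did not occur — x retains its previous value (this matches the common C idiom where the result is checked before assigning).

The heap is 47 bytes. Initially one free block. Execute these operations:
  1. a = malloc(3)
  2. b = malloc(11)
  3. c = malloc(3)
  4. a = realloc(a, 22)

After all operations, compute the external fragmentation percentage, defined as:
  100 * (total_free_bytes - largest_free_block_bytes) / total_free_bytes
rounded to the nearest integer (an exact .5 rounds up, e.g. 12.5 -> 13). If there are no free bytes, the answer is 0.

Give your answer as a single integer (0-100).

Op 1: a = malloc(3) -> a = 0; heap: [0-2 ALLOC][3-46 FREE]
Op 2: b = malloc(11) -> b = 3; heap: [0-2 ALLOC][3-13 ALLOC][14-46 FREE]
Op 3: c = malloc(3) -> c = 14; heap: [0-2 ALLOC][3-13 ALLOC][14-16 ALLOC][17-46 FREE]
Op 4: a = realloc(a, 22) -> a = 17; heap: [0-2 FREE][3-13 ALLOC][14-16 ALLOC][17-38 ALLOC][39-46 FREE]
Free blocks: [3 8] total_free=11 largest=8 -> 100*(11-8)/11 = 300/11 ≈ 27.273 -> rounds to 27

Answer: 27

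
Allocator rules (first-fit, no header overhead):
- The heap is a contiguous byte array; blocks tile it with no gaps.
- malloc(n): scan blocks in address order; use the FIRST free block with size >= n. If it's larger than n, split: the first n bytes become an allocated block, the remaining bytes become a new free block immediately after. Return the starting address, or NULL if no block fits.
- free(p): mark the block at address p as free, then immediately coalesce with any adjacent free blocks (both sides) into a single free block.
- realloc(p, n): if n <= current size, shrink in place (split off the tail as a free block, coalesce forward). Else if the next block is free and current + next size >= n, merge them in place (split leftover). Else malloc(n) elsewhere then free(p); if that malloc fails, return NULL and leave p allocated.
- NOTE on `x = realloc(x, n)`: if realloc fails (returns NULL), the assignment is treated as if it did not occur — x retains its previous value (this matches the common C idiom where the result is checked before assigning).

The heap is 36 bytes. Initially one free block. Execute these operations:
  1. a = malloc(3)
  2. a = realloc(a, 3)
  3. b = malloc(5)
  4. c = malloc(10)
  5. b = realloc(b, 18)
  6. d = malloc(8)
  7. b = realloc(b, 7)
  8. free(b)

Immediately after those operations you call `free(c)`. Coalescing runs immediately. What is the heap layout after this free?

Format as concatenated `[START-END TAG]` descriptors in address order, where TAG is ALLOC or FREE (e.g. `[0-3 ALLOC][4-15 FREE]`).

Op 1: a = malloc(3) -> a = 0; heap: [0-2 ALLOC][3-35 FREE]
Op 2: a = realloc(a, 3) -> a = 0; heap: [0-2 ALLOC][3-35 FREE]
Op 3: b = malloc(5) -> b = 3; heap: [0-2 ALLOC][3-7 ALLOC][8-35 FREE]
Op 4: c = malloc(10) -> c = 8; heap: [0-2 ALLOC][3-7 ALLOC][8-17 ALLOC][18-35 FREE]
Op 5: b = realloc(b, 18) -> b = 18; heap: [0-2 ALLOC][3-7 FREE][8-17 ALLOC][18-35 ALLOC]
Op 6: d = malloc(8) -> d = NULL; heap: [0-2 ALLOC][3-7 FREE][8-17 ALLOC][18-35 ALLOC]
Op 7: b = realloc(b, 7) -> b = 18; heap: [0-2 ALLOC][3-7 FREE][8-17 ALLOC][18-24 ALLOC][25-35 FREE]
Op 8: free(b) -> (freed b); heap: [0-2 ALLOC][3-7 FREE][8-17 ALLOC][18-35 FREE]
free(c): c = 8 -> block [8-17 ALLOC]; mark free, coalesce with adjacent free neighbors -> [0-2 ALLOC][3-35 FREE]

Answer: [0-2 ALLOC][3-35 FREE]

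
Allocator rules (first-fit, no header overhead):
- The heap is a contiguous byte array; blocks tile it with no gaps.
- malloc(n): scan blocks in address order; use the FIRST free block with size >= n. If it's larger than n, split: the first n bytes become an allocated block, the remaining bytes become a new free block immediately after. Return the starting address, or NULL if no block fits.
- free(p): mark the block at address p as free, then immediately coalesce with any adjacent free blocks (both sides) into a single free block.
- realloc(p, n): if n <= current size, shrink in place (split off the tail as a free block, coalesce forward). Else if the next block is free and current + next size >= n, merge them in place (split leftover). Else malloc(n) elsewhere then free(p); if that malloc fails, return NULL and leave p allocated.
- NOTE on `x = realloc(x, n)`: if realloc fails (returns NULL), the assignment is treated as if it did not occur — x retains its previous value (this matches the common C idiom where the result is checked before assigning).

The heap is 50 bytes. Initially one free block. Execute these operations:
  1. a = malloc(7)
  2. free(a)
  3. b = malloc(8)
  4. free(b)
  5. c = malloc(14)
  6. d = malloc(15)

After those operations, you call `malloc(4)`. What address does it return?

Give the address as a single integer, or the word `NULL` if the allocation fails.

Answer: 29

Derivation:
Op 1: a = malloc(7) -> a = 0; heap: [0-6 ALLOC][7-49 FREE]
Op 2: free(a) -> (freed a); heap: [0-49 FREE]
Op 3: b = malloc(8) -> b = 0; heap: [0-7 ALLOC][8-49 FREE]
Op 4: free(b) -> (freed b); heap: [0-49 FREE]
Op 5: c = malloc(14) -> c = 0; heap: [0-13 ALLOC][14-49 FREE]
Op 6: d = malloc(15) -> d = 14; heap: [0-13 ALLOC][14-28 ALLOC][29-49 FREE]
malloc(4): first-fit scan over [0-13 ALLOC][14-28 ALLOC][29-49 FREE] -> 29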